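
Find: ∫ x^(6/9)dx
Power rule: ∫ x^(2/3) dx=x^(5/3)/(5/3) + C

Answer: (3/5)·x^(5/3) + C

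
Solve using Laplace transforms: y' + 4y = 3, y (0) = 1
Take L of both sides: sY(s) - 1 + 4Y(s) = 3/s
Y(s)(s + 4) = 3/s + 1
Y(s) = 3/(s(s + 4)) + 1/(s + 4)
Partial fractions: 3/(s(s + 4)) = (3/4)/s - (3/4)/(s + 4)
So Y(s) = (3/4)/s + (1/4)/(s + 4)
Inverse transform (L^(-1){1/s} = 1, L^(-1){1/(s + 4)} = e^(-4t)):

Answer: y(t) = 3/4 + (1/4)·e^(-4t)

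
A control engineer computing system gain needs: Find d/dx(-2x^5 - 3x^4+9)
Power rule: d/dx(ax^n)=n·a·x^(n-1)
Term by term: -10·x^4 - 12·x^3

Answer: -10x^4 - 12x^3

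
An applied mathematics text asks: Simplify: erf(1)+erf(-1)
erf is odd: erf(-1) = -erf(1)
erf(1)+erf(-1) = erf(1) - erf(1) = 0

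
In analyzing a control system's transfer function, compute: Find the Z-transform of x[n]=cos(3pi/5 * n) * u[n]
Z{cos(w0 * n) * u[n]} = z(z - cos(w0))/(z^2 - 2z * cos(w0) + 1)
With w0 = 3pi/5: X(z) = z(z - cos(3pi/5))/(z^2 - 2z * cos(3pi/5) + 1)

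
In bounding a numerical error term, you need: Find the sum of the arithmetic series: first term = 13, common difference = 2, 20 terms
Last term: a_n = 13+(20-1)·2 = 51
Sum = n(a_1+a_n)/2 = 20(13+51)/2 = 640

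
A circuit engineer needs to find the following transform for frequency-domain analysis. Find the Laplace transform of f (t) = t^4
L{t^n} = n!/s^(n+1)
L{t^4} = 4!/s^5 = 24/s^5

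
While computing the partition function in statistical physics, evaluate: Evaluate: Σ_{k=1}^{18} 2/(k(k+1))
Partial fractions: 2/(k(k + 1))=2/k - 2/(k + 1)
Telescoping sum: 2(1 - 1/19)=2·18/19

Answer: 36/19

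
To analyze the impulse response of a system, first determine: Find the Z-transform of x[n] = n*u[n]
Standard pair: Z{n*u[n]} = z/(z-1)^2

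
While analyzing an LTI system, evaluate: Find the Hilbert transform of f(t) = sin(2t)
The Hilbert transform shifts each frequency component by -pi/2.
H{sin(wt)}=-cos(wt)
With w=2: H{sin(2t)}=-cos(2t)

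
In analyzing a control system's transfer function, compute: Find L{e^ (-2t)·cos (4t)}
First shifting: L{e^(at)f(t)}=F(s-a)
L{cos(4t)}=s/(s²+16)
Shift: (s+2)/((s+2)²+16)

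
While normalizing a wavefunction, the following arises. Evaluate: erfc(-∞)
erfc(x) = 1 - erf(x); erfc(-∞) = 1 - erf(-∞) = 1 - (-1) = 2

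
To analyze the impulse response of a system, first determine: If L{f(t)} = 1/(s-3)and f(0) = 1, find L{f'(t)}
L{f'(t)} = s·F(s) - f(0) = s/(s-3) - 1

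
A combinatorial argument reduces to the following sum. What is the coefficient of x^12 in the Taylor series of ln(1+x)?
ln(1+x)=Σ (-1)^(n+1) x^n/n
Coefficient of x^12=(-1)^13/12=-1/12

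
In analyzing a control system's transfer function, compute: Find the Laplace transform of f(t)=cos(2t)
L{cos(wt)} = s/(s² + w²)
L{cos(2t)} = s/(s² + 4)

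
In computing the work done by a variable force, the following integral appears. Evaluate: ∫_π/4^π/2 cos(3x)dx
Antiderivative: sin(3x)/3
Evaluate at bounds: [sin(3·π/2)/3] - [sin(3·π/4)/3]
=((-1) - (√2/2))/3=-1/3 - √2/6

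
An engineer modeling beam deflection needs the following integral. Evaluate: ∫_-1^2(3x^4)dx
Step 1: Find antiderivative F(x)=(3/5)x^5
Step 2: F(2) - F(-1)=96/5 - (-3/5)=99/5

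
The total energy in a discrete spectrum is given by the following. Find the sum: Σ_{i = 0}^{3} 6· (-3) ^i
Geometric series: S=a(1 - r^n)/(1 - r)
a=6, r=-3, n=4
S=6(1 - 81)/4=-120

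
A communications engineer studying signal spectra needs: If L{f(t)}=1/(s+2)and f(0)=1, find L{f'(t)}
L{f'(t)} = s·F(s) - f(0) = s/(s+2)-1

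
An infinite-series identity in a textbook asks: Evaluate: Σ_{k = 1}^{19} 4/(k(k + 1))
Partial fractions: 4/(k(k + 1)) = 4/k - 4/(k + 1)
Telescoping sum: 4(1 - 1/20) = 4·19/20

Answer: 19/5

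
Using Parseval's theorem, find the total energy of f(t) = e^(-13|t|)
Parseval's theorem: E = integral |f(t)|^2 dt = (1/2pi) integral |F(omega)|^2 domega
E = integral_{-inf}^{inf} e^(-26|t|) dt = 2 * integral_0^inf e^(-26t) dt = 2/(2 * 13) = 1/13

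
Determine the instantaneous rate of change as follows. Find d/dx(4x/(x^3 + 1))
Quotient rule: (f/g)' = (f'g - fg')/g²
f = 4x, f' = 4
g = x^3+1, g' = 3x^2

Answer: (4·(x^3+1)-12x^3)/(x^3+1)²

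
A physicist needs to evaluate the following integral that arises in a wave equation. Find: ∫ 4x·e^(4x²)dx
Let u=4x², du=8x dx
∫ (1/2)e^u du=e^u/2 + C

Answer: e^(4x²)/2 + C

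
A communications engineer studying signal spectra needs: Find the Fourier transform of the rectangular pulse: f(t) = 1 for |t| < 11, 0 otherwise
F(omega)=integral from -11 to 11 of e^(-j * omega * t) dt
=2 * sin(11 * omega)/omega=22 * sinc(11 * omega/pi)

Answer: 2 * sin(11 * omega)/omega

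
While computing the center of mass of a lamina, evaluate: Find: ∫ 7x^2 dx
Using power rule: ∫ 7x^2 dx=7/3 x^3+C=(7/3)x^3+C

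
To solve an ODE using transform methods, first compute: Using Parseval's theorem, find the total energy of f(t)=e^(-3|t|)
Parseval's theorem: E = integral |f(t)|^2 dt = (1/2pi) integral |F(omega)|^2 domega
E = integral_{-inf}^{inf} e^(-6|t|) dt = 2 * integral_0^inf e^(-6t) dt = 2/(2 * 3) = 1/3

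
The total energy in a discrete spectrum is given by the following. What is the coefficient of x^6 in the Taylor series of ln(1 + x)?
ln(1+x) = Σ (-1)^(n+1) x^n/n
Coefficient of x^6 = (-1)^7/6 = -1/6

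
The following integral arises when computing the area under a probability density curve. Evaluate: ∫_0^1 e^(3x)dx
Antiderivative: (1/3)e^(3x)
Evaluate: (1/3)(e^3 - 1)

Answer: (e^3 - 1)/3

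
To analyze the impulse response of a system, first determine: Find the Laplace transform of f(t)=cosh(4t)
L{cosh(at)} = s/(s²-a²)
L{cosh(4t)} = s/(s²-16)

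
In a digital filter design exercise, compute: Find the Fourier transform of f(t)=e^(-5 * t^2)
The Fourier transform of a Gaussian e^(-a * t^2) is sqrt(pi/a) * e^(-omega^2/(4a)).
With a=5: F(omega)=sqrt(pi/5) * e^(-omega^2/20)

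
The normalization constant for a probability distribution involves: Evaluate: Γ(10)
Γ(n)=(n-1)! for positive integers
Γ(10)=9!=362880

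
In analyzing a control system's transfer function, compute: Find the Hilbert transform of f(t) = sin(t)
The Hilbert transform shifts each frequency component by -pi/2.
H{sin(wt)} = -cos(wt)
With w = 1: H{sin(t)} = -cos(t)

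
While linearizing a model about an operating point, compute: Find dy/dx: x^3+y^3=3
Differentiate: 3x^2 + 3y^2·(dy/dx)=0
dy/dx=-3x^2/(3y^2)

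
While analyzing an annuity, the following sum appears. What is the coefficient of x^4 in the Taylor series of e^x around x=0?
Taylor series of e^x=Σ x^n/n!
Coefficient of x^4=1/4!=1/24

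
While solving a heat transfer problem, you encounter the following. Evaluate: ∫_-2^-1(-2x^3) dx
Step 1: Find antiderivative F(x)=(-1/2)x^4
Step 2: F(-1) - F(-2)=-1/2 - (-8)=15/2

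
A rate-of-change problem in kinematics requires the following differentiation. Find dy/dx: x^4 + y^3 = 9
Differentiate: 4x^3 + 3y^2·(dy/dx)=0
dy/dx=-4x^3/(3y^2)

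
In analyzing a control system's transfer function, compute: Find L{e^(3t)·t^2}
First shifting: L{e^(at)f(t)} = F(s-a)
L{t^2} = 2/s^3
Shift s → s-3: 2/(s-3)^3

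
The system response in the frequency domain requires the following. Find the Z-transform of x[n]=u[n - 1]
Using the time-shift property: Z{u[n-1]}=z^(-1) * z/(z-1)
=z^(0)/(z-1)

Answer: 1/(z-1)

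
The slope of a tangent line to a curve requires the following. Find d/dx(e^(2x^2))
Chain rule: d/dx[e^u]=e^u · u' where u=2x^2
u'=4x

Answer: 4x·e^(2x^2)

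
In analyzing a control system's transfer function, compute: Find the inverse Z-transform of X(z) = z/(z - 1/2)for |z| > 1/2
Standard pair: z/(z-a) <-> a^n*u[n] for causal signals
With a=1/2: x[n]=(1/2)^n*u[n]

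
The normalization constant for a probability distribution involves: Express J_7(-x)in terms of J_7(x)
For integer n: J_n(-x) = (-1)^n J_n(x)
With n = 7: J_7(-x) = (-1)^7 J_7(x) = -J_7(x)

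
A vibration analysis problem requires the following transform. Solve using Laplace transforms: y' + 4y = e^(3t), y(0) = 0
Take L: sY - 0 + 4Y = 1/(s-3)
Y(s + 4) = 1/(s-3) + 0
Y = 1/((s-3)(s + 4)) + 0/(s + 4)
Partial fractions: 1/((s-3)(s + 4)) = (1/7)/(s-3) - (1/7)/(s + 4)
So Y = (1/7)/(s-3) - (1/7)/(s + 4)
Inverse Laplace transform (L^(-1){1/(s-3)} = e^(3t), L^(-1){1/(s + 4)} = e^(-4t)):

Answer: y(t) = (1/7)·e^(3t) - (1/7)·e^(-4t)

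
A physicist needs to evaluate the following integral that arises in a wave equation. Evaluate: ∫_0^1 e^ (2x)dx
Antiderivative: (1/2)e^(2x)
Evaluate: (1/2)(e^2 - 1)

Answer: (e^2 - 1)/2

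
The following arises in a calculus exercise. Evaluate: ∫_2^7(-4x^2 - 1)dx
Step 1: Find antiderivative F(x)=(-4/3)x^3 - x
Step 2: F(7) - F(2)=-1393/3 - (-38/3)=-1355/3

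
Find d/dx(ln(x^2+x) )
Chain rule: d/dx[ln(u)] = u'/u where u = x^2+x
u' = 2x+1

Answer: (2x+1)/(x^2+x)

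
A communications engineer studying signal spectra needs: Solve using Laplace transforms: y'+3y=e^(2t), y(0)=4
Take L: sY - 4 + 3Y=1/(s-2)
Y(s + 3)=1/(s-2) + 4
Y=1/((s-2)(s + 3)) + 4/(s + 3)
Partial fractions: 1/((s-2)(s + 3))=(1/5)/(s-2) - (1/5)/(s + 3)
So Y=(1/5)/(s-2) + (19/5)/(s + 3)
Inverse Laplace transform (L^(-1){1/(s-2)}=e^(2t), L^(-1){1/(s + 3)}=e^(-3t)):

Answer: y(t)=(1/5)·e^(2t) + (19/5)·e^(-3t)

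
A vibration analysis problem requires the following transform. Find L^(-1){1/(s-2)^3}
L^(-1){1/(s-a)^n}=t^(n-1)·e^(at)/(n-1)!
Here a=2, n=3: t^2·e^(2t)/2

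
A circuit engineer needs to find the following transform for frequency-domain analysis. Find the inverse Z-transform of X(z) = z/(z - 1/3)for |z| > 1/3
Standard pair: z/(z-a) <-> a^n * u[n] for causal signals
With a=1/3: x[n]=(1/3)^n * u[n]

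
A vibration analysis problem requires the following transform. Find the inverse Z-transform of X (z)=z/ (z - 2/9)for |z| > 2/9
Standard pair: z/(z-a) <-> a^n*u[n] for causal signals
With a = 2/9: x[n] = (2/9)^n*u[n]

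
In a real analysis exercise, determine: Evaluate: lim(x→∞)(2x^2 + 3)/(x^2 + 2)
Divide numerator and denominator by x^2:
lim (2 + 3/x^2)/(1 + 2/x^2) = 2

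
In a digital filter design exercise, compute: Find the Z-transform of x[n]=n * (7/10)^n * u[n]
Using the property Z{n * a^n * u[n]} = az/(z-a)^2
With a = 7/10: X(z) = (7/10)z/(z - 7/10)^2, |z| > 7/10

Answer: (7/10)z/(z - 7/10)^2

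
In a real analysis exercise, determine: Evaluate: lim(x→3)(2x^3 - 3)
Polynomial is continuous, so substitute x = 3:
2·3^3 - 3 = 51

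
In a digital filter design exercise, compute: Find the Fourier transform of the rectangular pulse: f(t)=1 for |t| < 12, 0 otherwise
F(omega) = integral from -12 to 12 of e^(-j*omega*t) dt
= 2*sin(12*omega)/omega = 24*sinc(12*omega/pi)

Answer: 2*sin(12*omega)/omega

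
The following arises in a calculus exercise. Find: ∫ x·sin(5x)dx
By parts: u=x, dv=sin(5x) dx
du=dx, v=-cos(5x)/5
=-x·cos(5x)/5 + sin(5x)/5² + C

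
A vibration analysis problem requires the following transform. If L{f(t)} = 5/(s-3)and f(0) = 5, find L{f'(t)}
L{f'(t)}=s·F(s) - f(0)=5s/(s-3)-5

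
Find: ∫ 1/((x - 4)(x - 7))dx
Partial fractions: 1/((x-4)(x-7)) = A/(x-4)+B/(x-7)
A = -1/3, B = 1/3
∫ [-1/3· 1/(x-4)+1/3· 1/(x-7)] dx
= (1/3)[ln|x-7| - ln|x-4|]+C

Answer: (1/3)·ln|(x-7)/(x-4)|+C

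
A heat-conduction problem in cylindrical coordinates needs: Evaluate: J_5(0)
J_n(0) = 0 for all n > 0 (Bessel function of first kind)
J_5(0) = 0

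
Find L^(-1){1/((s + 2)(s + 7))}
Partial fractions: 1/((s+2)(s+7))=A/(s+2)+B/(s+7)
Cover-up: A=1/(s+7)|_{s=-2}=1/5; B=1/(s+2)|_{s=-7}=-1/5
L^(-1)=(1/5)e^(-2t) - (1/5)e^(-7t)

Answer: (1/5)(e^(-2t) - e^(-7t))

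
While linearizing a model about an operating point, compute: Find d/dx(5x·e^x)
Product rule: (fg)'=f'g + fg'
f=5x, f'=5
g=e^x, g'=e^x

Answer: 5·e^x + 5x·e^x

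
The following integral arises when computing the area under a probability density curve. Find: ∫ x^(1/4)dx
Power rule: ∫ x^(1/4) dx = x^(5/4)/(5/4) + C

Answer: (4/5)·x^(5/4) + C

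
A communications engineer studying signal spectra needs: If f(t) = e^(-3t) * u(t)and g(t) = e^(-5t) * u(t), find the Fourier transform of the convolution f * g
By the convolution theorem: F{f * g}=F(omega) * G(omega)
F(omega)=1/(3 + j * omega), G(omega)=1/(5 + j * omega)
F{f * g}=1/((3 + j * omega)(5 + j * omega))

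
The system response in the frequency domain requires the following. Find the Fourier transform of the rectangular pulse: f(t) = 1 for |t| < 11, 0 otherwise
F(omega)=integral from -11 to 11 of e^(-j * omega * t) dt
=2 * sin(11 * omega)/omega=22 * sinc(11 * omega/pi)

Answer: 2 * sin(11 * omega)/omega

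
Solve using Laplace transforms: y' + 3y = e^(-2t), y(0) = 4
Take L: sY - 4 + 3Y=1/(s + 2)
Y(s + 3)=1/(s + 2) + 4
Y=1/((s + 2)(s + 3)) + 4/(s + 3)
Partial fractions: 1/((s + 2)(s + 3))=1/(s + 2) - 1/(s + 3)
So Y=1/(s + 2) + 3/(s + 3)
Inverse Laplace transform (L^(-1){1/(s + 2)}=e^(-2t), L^(-1){1/(s + 3)}=e^(-3t)):

Answer: y(t)=1·e^(-2t) + 3·e^(-3t)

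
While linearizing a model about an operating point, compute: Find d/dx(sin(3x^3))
Chain rule: d/dx[sin(u)]=cos(u)·u' where u=3x^3
u'=9x^2

Answer: 9x^2·cos(3x^3)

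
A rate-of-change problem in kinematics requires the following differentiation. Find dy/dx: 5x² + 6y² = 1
Differentiate: 10x+12y·(dy/dx) = 0
dy/dx = -10x/(12y) = -(5/6)·(x/y)

Answer: dy/dx = -(5/6)·(x/y)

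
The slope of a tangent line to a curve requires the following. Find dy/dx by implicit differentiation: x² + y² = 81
Differentiate both sides: 2x+2y·(dy/dx) = 0
Solve: dy/dx = -2x/(2y) = -x/y

Answer: dy/dx = -x/y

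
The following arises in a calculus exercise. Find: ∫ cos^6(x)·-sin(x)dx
Let u = cos(x), du = -sin(x) dx
∫ u^6 du = u^7/7+C

Answer: cos^7(x)/7+C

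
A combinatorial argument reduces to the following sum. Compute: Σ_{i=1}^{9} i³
Using formula: Σ i^3 = [n(n + 1)/2]² = [9·10/2]² = 2025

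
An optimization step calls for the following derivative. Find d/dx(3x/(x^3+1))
Quotient rule: (f/g)'=(f'g - fg')/g²
f=3x, f'=3
g=x^3+1, g'=3x^2

Answer: (3·(x^3+1)-9x^3)/(x^3+1)²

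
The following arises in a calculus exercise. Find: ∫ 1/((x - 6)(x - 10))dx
Partial fractions: 1/((x-6)(x-10))=A/(x-6)+B/(x-10)
A=-1/4, B=1/4
∫ [-1/4· 1/(x-6)+1/4· 1/(x-10)] dx
=(1/4)[ln|x-10| - ln|x-6|]+C

Answer: (1/4)·ln|(x-10)/(x-6)|+C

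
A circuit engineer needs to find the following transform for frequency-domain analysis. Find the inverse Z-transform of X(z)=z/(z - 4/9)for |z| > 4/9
Standard pair: z/(z-a) <-> a^n * u[n] for causal signals
With a=4/9: x[n]=(4/9)^n * u[n]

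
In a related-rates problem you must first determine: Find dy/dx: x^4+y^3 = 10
Differentiate: 4x^3+3y^2·(dy/dx)=0
dy/dx=-4x^3/(3y^2)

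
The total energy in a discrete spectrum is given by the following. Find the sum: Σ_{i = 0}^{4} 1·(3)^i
Geometric series: S=a(1 - r^n)/(1 - r)
a=1, r=3, n=5
S=1(1 - 243)/-2=121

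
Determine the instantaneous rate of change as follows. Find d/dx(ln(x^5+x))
Chain rule: d/dx[ln(u)]=u'/u where u=x^5+x
u'=5x^4+1

Answer: (5x^4+1)/(x^5+x)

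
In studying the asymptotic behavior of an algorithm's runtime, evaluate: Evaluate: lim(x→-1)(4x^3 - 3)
Polynomial is continuous, so substitute x = -1:
4·(-1)^3 - 3 = -7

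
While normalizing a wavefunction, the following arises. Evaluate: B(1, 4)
B(x,y)=Γ(x)Γ(y)/Γ(x + y)=(x-1)!(y-1)!/(x + y-1)!
B(1,4)=0!·3!/4!=1/4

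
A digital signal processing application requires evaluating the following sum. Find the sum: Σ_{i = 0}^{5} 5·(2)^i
Geometric series: S = a(1 - r^n)/(1 - r)
a = 5, r = 2, n = 6
S = 5(1-64)/-1 = 315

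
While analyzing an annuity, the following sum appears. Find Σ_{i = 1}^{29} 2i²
=2·n(n + 1)(2n + 1)/6=2·29·30·59/6=17110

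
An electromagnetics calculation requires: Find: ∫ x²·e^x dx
Integration by parts twice:
First: u = x², dv = e^x dx => x²e^x - 2∫ xe^x dx
Second: u = x, dv = e^x dx => xe^x - e^x
Combining: x²e^x - 2xe^x + 2e^x + C

Answer: e^x(x² - 2x + 2) + C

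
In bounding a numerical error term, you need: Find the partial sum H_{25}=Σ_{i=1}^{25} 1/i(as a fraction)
H_25 = 1+1/2+1/3+...+1/25
= 34052522467/8923714800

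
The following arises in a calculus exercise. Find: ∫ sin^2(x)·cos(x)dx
Let u = sin(x), du = cos(x) dx
∫ u^2 du = u^3/3+C

Answer: sin^3(x)/3+C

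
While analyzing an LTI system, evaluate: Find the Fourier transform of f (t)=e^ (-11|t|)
Using the standard pair: F{e^(-a|t|)} = 2a/(a^2 + omega^2)
With a = 11: F(omega) = 22/(121 + omega^2)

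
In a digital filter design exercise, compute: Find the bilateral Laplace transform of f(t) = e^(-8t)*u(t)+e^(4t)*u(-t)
For e^(-8t)*u(t): L = 1/(s+8), Re(s) > -8
For e^(4t)*u(-t): L = -1/(s-4), Re(s) < 4
Combined: F(s) = 1/(s+8)-1/(s-4), -8 < Re(s) < 4

Answer: 1/(s+8)-1/(s-4), ROC: -8 < Re(s) < 4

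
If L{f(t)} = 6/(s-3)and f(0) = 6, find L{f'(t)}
L{f'(t)} = s·F(s) - f(0) = 6s/(s-3)-6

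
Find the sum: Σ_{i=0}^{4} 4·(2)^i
Geometric series: S=a(1 - r^n)/(1 - r)
a=4, r=2, n=5
S=4(1 - 32)/-1=124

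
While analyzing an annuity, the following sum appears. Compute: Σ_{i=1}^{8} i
Using formula: Σ i^1=n(n + 1)/2=8·9/2=36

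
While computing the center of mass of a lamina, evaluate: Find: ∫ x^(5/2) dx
Power rule: ∫ x^(5/2) dx=x^(7/2)/(7/2)+C

Answer: (2/7)·x^(7/2)+C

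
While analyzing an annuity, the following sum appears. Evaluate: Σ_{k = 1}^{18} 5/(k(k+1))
Partial fractions: 5/(k(k+1)) = 5/k - 5/(k+1)
Telescoping sum: 5(1-1/19) = 5·18/19

Answer: 90/19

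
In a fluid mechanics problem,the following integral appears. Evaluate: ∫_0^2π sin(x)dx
Antiderivative: -cos(x)
Evaluate at bounds: [-cos(1·2π)/1] - [-cos(1·0)/1]
= (-(1) + (1))/1 = 0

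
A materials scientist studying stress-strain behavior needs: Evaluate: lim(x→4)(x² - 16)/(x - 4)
Factor: (x² - 16) = (x-4)(x + 4)
Cancel (x-4): lim(x→4) (x + 4) = 8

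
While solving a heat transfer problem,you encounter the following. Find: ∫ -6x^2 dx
Using power rule: ∫ -6x^2 dx=-6/3 x^3+C=-2x^3+C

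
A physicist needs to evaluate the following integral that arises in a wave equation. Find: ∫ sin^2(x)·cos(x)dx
Let u = sin(x), du = cos(x) dx
∫ u^2 du = u^3/3+C

Answer: sin^3(x)/3+C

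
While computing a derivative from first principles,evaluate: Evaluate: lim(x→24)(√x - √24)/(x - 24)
Multiply by conjugate (√x+√24)/(√x+√24):
=(x - 24)/((x - 24)(√x+√24))=1/(√x+√24)
As x → 24: 1/(2√24)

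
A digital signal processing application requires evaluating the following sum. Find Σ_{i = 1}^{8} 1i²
= 1·n(n+1)(2n+1)/6 = 1·8·9·17/6 = 204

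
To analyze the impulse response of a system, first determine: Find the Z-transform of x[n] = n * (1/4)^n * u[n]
Using the property Z{n*a^n*u[n]} = az/(z-a)^2
With a = 1/4: X(z) = (1/4)z/(z - 1/4)^2, |z| > 1/4

Answer: (1/4)z/(z - 1/4)^2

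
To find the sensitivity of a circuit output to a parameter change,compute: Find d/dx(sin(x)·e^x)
Product rule: (fg)'=f'g+fg'
f=sin(x), f'=cos(x)
g=e^x, g'=e^x

Answer: cos(x)·e^x+sin(x)·e^x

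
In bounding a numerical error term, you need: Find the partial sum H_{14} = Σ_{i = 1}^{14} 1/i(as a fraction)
H_14=1+1/2+1/3+...+1/14
=1171733/360360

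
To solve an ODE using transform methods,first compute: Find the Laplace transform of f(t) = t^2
L{t^n} = n!/s^(n+1)
L{t^2} = 2!/s^3 = 2/s^3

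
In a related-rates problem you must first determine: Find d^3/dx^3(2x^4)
Apply power rule 3 times:
d^1: 8x^3
d^2: 24x^2
d^3: 48x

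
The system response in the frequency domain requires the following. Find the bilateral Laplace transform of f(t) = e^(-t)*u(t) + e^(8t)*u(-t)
For e^(-t)*u(t): L = 1/(s+1), Re(s) > -1
For e^(8t)*u(-t): L = -1/(s-8), Re(s) < 8
Combined: F(s) = 1/(s+1)-1/(s-8), -1 < Re(s) < 8

Answer: 1/(s+1)-1/(s-8), ROC: -1 < Re(s) < 8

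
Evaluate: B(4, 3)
B(x,y)=Γ(x)Γ(y)/Γ(x + y)=(x-1)!(y-1)!/(x + y-1)!
B(4,3)=3!·2!/6!=1/60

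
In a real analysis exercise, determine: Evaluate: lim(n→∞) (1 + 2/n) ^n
This is the definition of e^2: lim(1+2/n)^n=e^2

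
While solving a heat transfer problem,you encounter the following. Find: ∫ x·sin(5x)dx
By parts: u = x, dv = sin(5x) dx
du = dx, v = -cos(5x)/5
= -x·cos(5x)/5 + sin(5x)/5² + C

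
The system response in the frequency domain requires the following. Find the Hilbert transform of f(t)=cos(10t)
The Hilbert transform shifts each frequency component by -pi/2.
H{cos(wt)} = sin(wt)
With w = 10: H{cos(10t)} = sin(10t)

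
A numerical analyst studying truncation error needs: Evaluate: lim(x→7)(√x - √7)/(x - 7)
Multiply by conjugate (√x + √7)/(√x + √7):
= (x - 7)/((x - 7)(√x + √7)) = 1/(√x + √7)
As x → 7: 1/(2√7)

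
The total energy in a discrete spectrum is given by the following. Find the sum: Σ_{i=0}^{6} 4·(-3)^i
Geometric series: S = a(1 - r^n)/(1 - r)
a = 4, r = -3, n = 7
S = 4(1+2187)/4 = 2188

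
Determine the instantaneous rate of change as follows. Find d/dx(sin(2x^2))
Chain rule: d/dx[sin(u)]=cos(u)·u' where u=2x^2
u'=4x

Answer: 4x·cos(2x^2)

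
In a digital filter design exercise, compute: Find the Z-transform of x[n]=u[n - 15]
Using the time-shift property: Z{u[n-15]} = z^(-15) * z/(z-1)
= z^(-14)/(z-1)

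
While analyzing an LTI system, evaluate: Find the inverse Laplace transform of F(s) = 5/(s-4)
L^(-1){5/(s-a)} = c·e^(at)
Here a = 4, c = 5

Answer: 5e^(4t)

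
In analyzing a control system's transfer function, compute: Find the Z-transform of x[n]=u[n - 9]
Using the time-shift property: Z{u[n-9]}=z^(-9)*z/(z-1)
=z^(-8)/(z-1)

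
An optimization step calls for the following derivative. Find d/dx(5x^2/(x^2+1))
Quotient rule: (f/g)' = (f'g - fg')/g²
f = 5x^2, f' = 10x
g = x^2 + 1, g' = 2x

Answer: (10x·(x^2 + 1) - 10x^3)/(x^2 + 1)²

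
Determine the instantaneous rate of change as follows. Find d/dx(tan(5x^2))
Chain rule: d/dx[tan(u)] = sec²(u)·u' where u = 5x^2
u' = 10x

Answer: 10x·sec²(5x^2)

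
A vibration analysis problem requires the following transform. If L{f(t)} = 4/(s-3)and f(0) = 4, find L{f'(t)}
L{f'(t)} = s·F(s) - f(0) = 4s/(s-3) - 4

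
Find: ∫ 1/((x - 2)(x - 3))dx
Partial fractions: 1/((x-2)(x-3)) = A/(x-2) + B/(x-3)
A = -1, B = 1
∫ [-1· 1/(x-2) + 1· 1/(x-3)] dx
= (1)[ln|x-3| - ln|x-2|] + C

Answer: ln|(x-3)/(x-2)| + C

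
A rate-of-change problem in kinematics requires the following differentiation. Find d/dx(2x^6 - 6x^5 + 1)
Power rule: d/dx(ax^n) = n·a·x^(n-1)
Term by term: 12·x^5-30·x^4

Answer: 12x^5-30x^4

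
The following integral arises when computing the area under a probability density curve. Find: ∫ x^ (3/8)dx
Power rule: ∫ x^(3/8) dx = x^(11/8)/(11/8) + C

Answer: (8/11)·x^(11/8) + C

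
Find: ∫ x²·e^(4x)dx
Integration by parts twice:
First: u = x², dv = e^(4x) dx => x²e^(4x)/4 - (2/4)∫ xe^(4x) dx
Second (∫ xe^(4x) dx): xe^(4x)/4 - e^(4x)/16
Combining: e^(4x)(x²/4 - 2x/16 + 2/64) + C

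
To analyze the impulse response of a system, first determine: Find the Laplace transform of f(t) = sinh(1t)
L{sinh(at)}=a/(s²-a²)
L{sinh(1t)}=1/(s²-1)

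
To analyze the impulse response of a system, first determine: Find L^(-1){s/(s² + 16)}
L^(-1){s/(s² + w²)}=cos(wt)
Here w=4

Answer: cos(4t)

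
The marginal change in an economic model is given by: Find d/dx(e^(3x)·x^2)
Product rule: (fg)'=f'g + fg'
f=e^(3x), f'=3·e^(3x)
g=x^2, g'=2x

Answer: 3·e^(3x)·x^2 + 2·e^(3x)·x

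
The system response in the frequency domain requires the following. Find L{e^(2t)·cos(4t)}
First shifting: L{e^(at)f(t)}=F(s-a)
L{cos(4t)}=s/(s² + 16)
Shift: (s-2)/((s-2)² + 16)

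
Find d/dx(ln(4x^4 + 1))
Chain rule: d/dx[ln(u)]=u'/u where u=4x^4+1
u'=16x^3

Answer: (16x^3)/(4x^4+1)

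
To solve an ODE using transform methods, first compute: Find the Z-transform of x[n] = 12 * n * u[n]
Z{n*u[n]}=z/(z-1)^2
By linearity: Z{12*n*u[n]}=12z/(z-1)^2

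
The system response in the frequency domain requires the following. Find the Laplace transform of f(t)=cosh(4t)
L{cosh(at)}=s/(s²-a²)
L{cosh(4t)}=s/(s²-16)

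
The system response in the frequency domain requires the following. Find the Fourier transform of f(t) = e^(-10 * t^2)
The Fourier transform of a Gaussian e^(-a*t^2) is sqrt(pi/a)*e^(-omega^2/(4a)).
With a = 10: F(omega) = sqrt(pi/10)*e^(-omega^2/40)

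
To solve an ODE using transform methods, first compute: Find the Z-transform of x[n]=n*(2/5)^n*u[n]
Using the property Z{n * a^n * u[n]} = az/(z-a)^2
With a = 2/5: X(z) = (2/5)z/(z - 2/5)^2, |z| > 2/5

Answer: (2/5)z/(z - 2/5)^2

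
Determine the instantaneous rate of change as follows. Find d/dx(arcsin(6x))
d/dx[arcsin(u)]=u'/√(1-u²), u=6x, u'=6

Answer: 6/√(1 - 36x²)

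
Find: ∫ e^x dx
Since d/dx[e^x] = + e^x, we get 1e^x + C

Answer: e^x + C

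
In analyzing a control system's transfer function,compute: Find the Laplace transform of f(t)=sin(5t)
L{sin(wt)}=w/(s² + w²)
L{sin(5t)}=5/(s² + 25)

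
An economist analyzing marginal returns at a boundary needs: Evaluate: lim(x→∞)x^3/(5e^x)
Apply L'Hôpital 3 times (∞/∞ each time):
Eventually get 3!/(5e^x) → 0

Answer: 0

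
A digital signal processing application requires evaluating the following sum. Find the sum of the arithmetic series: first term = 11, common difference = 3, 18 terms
Last term: a_n=11+(18-1)·3=62
Sum=n(a_1+a_n)/2=18(11+62)/2=657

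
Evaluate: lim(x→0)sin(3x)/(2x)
L'Hôpital (0/0): lim 3cos(3x)/2=3/2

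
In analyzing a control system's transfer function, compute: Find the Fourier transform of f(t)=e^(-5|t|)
Using the standard pair: F{e^(-a|t|)} = 2a/(a^2+omega^2)
With a = 5: F(omega) = 10/(25+omega^2)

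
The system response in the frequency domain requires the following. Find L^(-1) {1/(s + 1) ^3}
L^(-1){1/(s-a)^n} = t^(n-1)·e^(at)/(n-1)!
Here a = -1, n = 3: t^2·e^(-t)/2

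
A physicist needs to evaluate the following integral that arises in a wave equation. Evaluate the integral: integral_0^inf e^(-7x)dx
integral_0^inf e^(-7x) dx = [-1/7*e^(-7x)]_0^inf
= 0 - (-1/7) = 1/7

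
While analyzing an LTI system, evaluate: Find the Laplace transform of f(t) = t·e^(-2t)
L{t·e^(at)} = 1/(s-a)²
L{t·e^(-2t)} = 1/(s+2)²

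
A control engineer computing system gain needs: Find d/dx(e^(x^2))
Chain rule: d/dx[e^u]=e^u · u' where u=x^2
u'=2x

Answer: 2x·e^(x^2)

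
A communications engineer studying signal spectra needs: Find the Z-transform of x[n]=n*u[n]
Standard pair: Z{n * u[n]} = z/(z-1)^2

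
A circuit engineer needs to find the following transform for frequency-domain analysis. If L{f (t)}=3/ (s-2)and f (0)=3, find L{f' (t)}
L{f'(t)} = s·F(s) - f(0) = 3s/(s-2)-3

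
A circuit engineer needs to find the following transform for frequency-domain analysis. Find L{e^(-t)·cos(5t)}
First shifting: L{e^(at)f(t)}=F(s-a)
L{cos(5t)}=s/(s²+25)
Shift: (s+1)/((s+1)²+25)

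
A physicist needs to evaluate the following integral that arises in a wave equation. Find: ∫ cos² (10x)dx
Using identity cos²(u)=(1 + cos(2u))/2:
∫ (1 + cos(20x))/2 dx=x/2 + sin(20x)/40 + C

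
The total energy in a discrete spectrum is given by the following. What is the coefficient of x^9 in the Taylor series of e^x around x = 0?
Taylor series of e^x = Σ x^n/n!
Coefficient of x^9 = 1/9! = 1/362880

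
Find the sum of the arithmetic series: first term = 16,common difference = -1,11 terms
Last term: a_n=16 + (11 - 1)·-1=6
Sum=n(a_1 + a_n)/2=11(16 + 6)/2=121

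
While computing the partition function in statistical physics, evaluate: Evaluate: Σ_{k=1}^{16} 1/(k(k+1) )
Partial fractions: 1/(k(k+1)) = 1/k - 1/(k+1)
Telescoping sum: 1(1-1/17) = 1·16/17

Answer: 16/17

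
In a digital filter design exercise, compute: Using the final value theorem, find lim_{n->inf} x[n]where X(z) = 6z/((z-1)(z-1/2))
Final value theorem: lim x[n] = lim_{z->1} (z-1) * X(z)
(z-1) * X(z) = 6z/(z-1/2)
As z->1: 6/(1 - 1/2) = 6/(1/2) = 12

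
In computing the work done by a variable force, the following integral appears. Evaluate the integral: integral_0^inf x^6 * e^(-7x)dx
This is a Gamma integral. Substitute u=7x (du=7 dx):
integral_0^inf x^6*e^(-7x) dx=(1/7^7) integral_0^inf u^6*e^(-u) du
=Gamma(7)/7^7=6!/7^7=720/823543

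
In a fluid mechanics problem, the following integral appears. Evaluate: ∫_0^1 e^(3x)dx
Antiderivative: (1/3)e^(3x)
Evaluate: (1/3)(e^3 - 1)

Answer: (e^3 - 1)/3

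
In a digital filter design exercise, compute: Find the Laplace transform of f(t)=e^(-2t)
L{e^(at)}=1/(s-a)
L{e^(-2t)}=1/(s + 2)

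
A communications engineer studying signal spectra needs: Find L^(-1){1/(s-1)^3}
L^(-1){1/(s-a)^n} = t^(n-1)·e^(at)/(n-1)!
Here a = 1, n = 3: t^2·e^(t)/2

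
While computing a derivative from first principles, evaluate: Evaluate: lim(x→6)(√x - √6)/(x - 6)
Multiply by conjugate (√x + √6)/(√x + √6):
=(x - 6)/((x - 6)(√x + √6))=1/(√x + √6)
As x → 6: 1/(2√6)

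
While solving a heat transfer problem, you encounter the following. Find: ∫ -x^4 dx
Using power rule: ∫ -x^4 dx=-1/5 x^5+C=(-1/5)x^5+C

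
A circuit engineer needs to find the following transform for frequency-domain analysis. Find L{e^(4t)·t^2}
First shifting: L{e^(at)f(t)} = F(s-a)
L{t^2} = 2/s^3
Shift s → s-4: 2/(s-4)^3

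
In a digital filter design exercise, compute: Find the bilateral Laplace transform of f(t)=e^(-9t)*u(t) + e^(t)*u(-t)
For e^(-9t) * u(t): L = 1/(s+9), Re(s) > -9
For e^(t) * u(-t): L = -1/(s-1), Re(s) < 1
Combined: F(s) = 1/(s+9)-1/(s-1), -9 < Re(s) < 1

Answer: 1/(s+9)-1/(s-1), ROC: -9 < Re(s) < 1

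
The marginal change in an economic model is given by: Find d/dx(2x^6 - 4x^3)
Power rule: d/dx(ax^n)=n·a·x^(n-1)
Term by term: 12·x^5 - 12·x^2

Answer: 12x^5 - 12x^2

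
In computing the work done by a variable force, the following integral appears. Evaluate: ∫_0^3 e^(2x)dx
Antiderivative: (1/2)e^(2x)
Evaluate: (1/2)(e^6-1)

Answer: (e^6-1)/2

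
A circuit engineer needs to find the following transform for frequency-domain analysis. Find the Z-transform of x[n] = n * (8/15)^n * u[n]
Using the property Z{n*a^n*u[n]} = az/(z-a)^2
With a = 8/15: X(z) = (8/15)z/(z - 8/15)^2, |z| > 8/15

Answer: (8/15)z/(z - 8/15)^2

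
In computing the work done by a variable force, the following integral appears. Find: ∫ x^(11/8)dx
Power rule: ∫ x^(11/8) dx=x^(19/8)/(19/8)+C

Answer: (8/19)·x^(19/8)+C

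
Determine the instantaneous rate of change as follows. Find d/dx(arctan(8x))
d/dx[arctan(u)] = u'/(1 + u²), u = 8x, u' = 8

Answer: 8/(1 + 64x²)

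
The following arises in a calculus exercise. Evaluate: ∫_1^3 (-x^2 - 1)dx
Step 1: Find antiderivative F(x) = (-1/3)x^3 - x
Step 2: F(3) - F(1) = -12 - (-4/3) = -32/3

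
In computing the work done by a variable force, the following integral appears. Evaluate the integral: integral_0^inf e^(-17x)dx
integral_0^inf e^(-17x) dx=[-1/17 * e^(-17x)]_0^inf
=0 - (-1/17)=1/17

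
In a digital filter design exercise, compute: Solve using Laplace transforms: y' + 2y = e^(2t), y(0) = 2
Take L: sY - 2 + 2Y=1/(s-2)
Y(s + 2)=1/(s-2) + 2
Y=1/((s-2)(s + 2)) + 2/(s + 2)
Partial fractions: 1/((s-2)(s + 2))=(1/4)/(s-2) - (1/4)/(s + 2)
So Y=(1/4)/(s-2) + (7/4)/(s + 2)
Inverse Laplace transform (L^(-1){1/(s-2)}=e^(2t), L^(-1){1/(s + 2)}=e^(-2t)):

Answer: y(t)=(1/4)·e^(2t) + (7/4)·e^(-2t)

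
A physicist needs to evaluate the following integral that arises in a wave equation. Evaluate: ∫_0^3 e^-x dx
Antiderivative: -e^-x
Evaluate: -(e^-3-1)

Answer: (e^-3-1)/(-1)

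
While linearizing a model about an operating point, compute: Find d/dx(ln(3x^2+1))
Chain rule: d/dx[ln(u)] = u'/u where u = 3x^2 + 1
u' = 6x

Answer: (6x)/(3x^2 + 1)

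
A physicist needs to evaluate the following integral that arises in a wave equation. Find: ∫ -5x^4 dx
Using power rule: ∫ -5x^4 dx=-5/5 x^5+C=-x^5+C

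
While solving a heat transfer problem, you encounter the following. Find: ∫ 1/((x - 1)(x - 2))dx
Partial fractions: 1/((x-1)(x-2))=A/(x-1)+B/(x-2)
A=-1, B=1
∫ [-1· 1/(x-1)+1· 1/(x-2)] dx
=(1)[ln|x-2| - ln|x-1|]+C

Answer: ln|(x-2)/(x-1)|+C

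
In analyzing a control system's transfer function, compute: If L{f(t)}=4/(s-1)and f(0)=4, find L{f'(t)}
L{f'(t)}=s·F(s) - f(0)=4s/(s-1) - 4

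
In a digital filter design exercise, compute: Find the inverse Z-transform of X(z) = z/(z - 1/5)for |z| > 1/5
Standard pair: z/(z-a) <-> a^n * u[n] for causal signals
With a=1/5: x[n]=(1/5)^n * u[n]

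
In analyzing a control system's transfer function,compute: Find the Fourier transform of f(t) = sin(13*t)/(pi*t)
sin(W * t)/(pi * t) = (W/pi) * sinc(W * t/pi) is the impulse response of the ideal low-pass filter with cutoff W (here W = 13).
Its Fourier transform is a rectangular function:
F(omega) = 1 for |omega| < 13, 0 otherwise

Answer: rect(omega/26) [i.e., 1 for |omega| < 13, 0 otherwise]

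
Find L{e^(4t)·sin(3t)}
First shifting: L{e^(at)f(t)}=F(s-a)
L{sin(3t)}=3/(s² + 9)
Shift: 3/((s-4)² + 9)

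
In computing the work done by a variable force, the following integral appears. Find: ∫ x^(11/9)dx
Power rule: ∫ x^(11/9) dx=x^(20/9)/(20/9) + C

Answer: (9/20)·x^(20/9) + C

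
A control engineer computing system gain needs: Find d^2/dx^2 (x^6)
Apply power rule 2 times:
d^1: 6x^5
d^2: 30x^4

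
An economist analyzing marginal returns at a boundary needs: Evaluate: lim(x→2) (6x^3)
Polynomial is continuous, so substitute x=2:
6·2^3=48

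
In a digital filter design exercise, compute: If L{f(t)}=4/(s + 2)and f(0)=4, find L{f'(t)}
L{f'(t)}=s·F(s) - f(0)=4s/(s + 2) - 4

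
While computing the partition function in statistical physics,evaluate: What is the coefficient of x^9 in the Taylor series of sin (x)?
sin(x) = Σ (-1)^k x^(2k + 1)/(2k + 1)!
For x^9: (-1)^4/9! = 1/362880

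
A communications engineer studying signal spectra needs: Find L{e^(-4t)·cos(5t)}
First shifting: L{e^(at)f(t)} = F(s-a)
L{cos(5t)} = s/(s² + 25)
Shift: (s + 4)/((s + 4)² + 25)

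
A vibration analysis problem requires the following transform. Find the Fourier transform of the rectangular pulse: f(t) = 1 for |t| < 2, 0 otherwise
F(omega) = integral from -2 to 2 of e^(-j * omega * t) dt
= 2 * sin(2 * omega)/omega = 4 * sinc(2 * omega/pi)

Answer: 2 * sin(2 * omega)/omega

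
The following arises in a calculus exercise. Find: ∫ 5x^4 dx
Using power rule: ∫ 5x^4 dx = 5/5 x^5 + C = x^5 + C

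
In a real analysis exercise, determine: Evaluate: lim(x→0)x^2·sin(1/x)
Squeeze theorem: -|x^2| ≤ x^2·sin(1/x) ≤ |x^2|
Since x^2 → 0 as x → 0, by squeeze theorem the limit is 0

Answer: 0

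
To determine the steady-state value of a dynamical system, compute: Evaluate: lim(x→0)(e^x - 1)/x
L'Hôpital (0/0): lim e^x/1 = 1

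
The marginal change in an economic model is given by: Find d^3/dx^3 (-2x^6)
Apply power rule 3 times:
d^1: -12x^5
d^2: -60x^4
d^3: -240x^3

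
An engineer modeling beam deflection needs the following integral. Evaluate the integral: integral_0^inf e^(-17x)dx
integral_0^inf e^(-17x) dx = [-1/17 * e^(-17x)]_0^inf
= 0 - (-1/17) = 1/17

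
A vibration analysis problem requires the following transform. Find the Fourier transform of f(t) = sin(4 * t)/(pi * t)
sin(W*t)/(pi*t)=(W/pi)*sinc(W*t/pi) is the impulse response of the ideal low-pass filter with cutoff W (here W=4).
Its Fourier transform is a rectangular function:
F(omega)=1 for |omega| < 4, 0 otherwise

Answer: rect(omega/8) [i.e., 1 for |omega| < 4, 0 otherwise]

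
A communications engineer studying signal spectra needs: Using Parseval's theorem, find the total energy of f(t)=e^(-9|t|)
Parseval's theorem: E=integral |f(t)|^2 dt=(1/2pi) integral |F(omega)|^2 domega
E=integral_{-inf}^{inf} e^(-18|t|) dt=2*integral_0^inf e^(-18t) dt=2/(2*9)=1/9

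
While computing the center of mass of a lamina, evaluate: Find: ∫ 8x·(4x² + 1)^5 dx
Let u=4x²+1, du=8x dx
∫ u^5 du=u^6/6+C

Answer: (4x²+1)^6/6+C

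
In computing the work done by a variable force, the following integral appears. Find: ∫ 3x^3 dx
Using power rule: ∫ 3x^3 dx=3/4 x^4 + C=(3/4)x^4 + C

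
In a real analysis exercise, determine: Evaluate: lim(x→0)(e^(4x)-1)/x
L'Hôpital (0/0): lim 4e^(4x)/1=4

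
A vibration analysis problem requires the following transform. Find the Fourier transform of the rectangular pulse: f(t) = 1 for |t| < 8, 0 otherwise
F(omega)=integral from -8 to 8 of e^(-j*omega*t) dt
=2*sin(8*omega)/omega=16*sinc(8*omega/pi)

Answer: 2*sin(8*omega)/omega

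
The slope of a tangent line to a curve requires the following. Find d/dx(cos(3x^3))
Chain rule: d/dx[cos(u)] = -sin(u)·u' where u = 3x^3
u' = 9x^2

Answer: -9x^2·sin(3x^3)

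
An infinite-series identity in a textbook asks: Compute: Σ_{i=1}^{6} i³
Using formula: Σ i^3=[n(n + 1)/2]²=[6·7/2]²=441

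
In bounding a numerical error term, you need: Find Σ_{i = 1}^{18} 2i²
=2·n(n+1)(2n+1)/6=2·18·19·37/6=4218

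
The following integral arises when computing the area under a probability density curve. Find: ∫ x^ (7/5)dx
Power rule: ∫ x^(7/5) dx = x^(12/5)/(12/5) + C

Answer: (5/12)·x^(12/5) + C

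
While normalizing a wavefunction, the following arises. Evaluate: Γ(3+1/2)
Γ(n+1/2) = (2n)!√π/(4^n·n!)
= 720√π/(64·6) = (15/8)·√π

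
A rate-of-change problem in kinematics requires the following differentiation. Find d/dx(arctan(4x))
d/dx[arctan(u)] = u'/(1+u²), u = 4x, u' = 4

Answer: 4/(1+16x²)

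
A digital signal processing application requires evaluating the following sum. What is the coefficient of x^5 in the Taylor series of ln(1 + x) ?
ln(1+x) = Σ (-1)^(n+1) x^n/n
Coefficient of x^5 = (-1)^6/5 = 1/5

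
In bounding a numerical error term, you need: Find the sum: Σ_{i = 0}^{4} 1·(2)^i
Geometric series: S=a(1 - r^n)/(1 - r)
a=1, r=2, n=5
S=1(1 - 32)/-1=31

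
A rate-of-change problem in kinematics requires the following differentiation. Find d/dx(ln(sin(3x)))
Chain rule: d/dx[ln(u)] = u'/u where u = sin(3x)
u' = 3cos(3x)

Answer: (3cos(3x))/(sin(3x))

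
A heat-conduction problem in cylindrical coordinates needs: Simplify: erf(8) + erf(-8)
erf is odd: erf(-8)=-erf(8)
erf(8)+erf(-8)=erf(8) - erf(8)=0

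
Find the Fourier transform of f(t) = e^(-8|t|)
Using the standard pair: F{e^(-a|t|)}=2a/(a^2+omega^2)
With a=8: F(omega)=16/(64+omega^2)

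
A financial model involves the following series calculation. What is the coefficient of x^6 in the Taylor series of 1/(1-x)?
1/(1-x) = Σ x^n for |x|<1
All coefficients are 1

Answer: 1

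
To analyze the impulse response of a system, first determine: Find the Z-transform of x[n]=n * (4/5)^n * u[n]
Using the property Z{n*a^n*u[n]}=az/(z-a)^2
With a=4/5: X(z)=(4/5)z/(z - 4/5)^2, |z| > 4/5

Answer: (4/5)z/(z - 4/5)^2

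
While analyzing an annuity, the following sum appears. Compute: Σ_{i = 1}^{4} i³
Using formula: Σ i^3=[n(n + 1)/2]²=[4·5/2]²=100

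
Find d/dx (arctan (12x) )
d/dx[arctan(u)]=u'/(1 + u²), u=12x, u'=12

Answer: 12/(1 + 144x²)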